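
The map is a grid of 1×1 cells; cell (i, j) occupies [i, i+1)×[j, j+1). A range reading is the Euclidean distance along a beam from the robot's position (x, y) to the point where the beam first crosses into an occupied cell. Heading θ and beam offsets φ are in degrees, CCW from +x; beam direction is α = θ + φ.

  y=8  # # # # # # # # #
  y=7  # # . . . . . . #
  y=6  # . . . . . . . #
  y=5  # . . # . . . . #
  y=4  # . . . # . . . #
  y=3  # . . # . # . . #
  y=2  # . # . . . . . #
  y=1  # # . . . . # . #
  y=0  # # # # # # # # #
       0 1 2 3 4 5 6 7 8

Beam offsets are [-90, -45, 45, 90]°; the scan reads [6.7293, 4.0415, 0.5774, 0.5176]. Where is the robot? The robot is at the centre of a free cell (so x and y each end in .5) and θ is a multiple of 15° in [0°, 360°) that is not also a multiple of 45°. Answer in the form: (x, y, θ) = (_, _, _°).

The pose lattice has 41·16 = 656 candidates. Test each by forward raycasting.
  (5.5, 6.5, 30°): beam 1 = 5.0000 ≠ 6.7293 ✗
  (4.5, 5.5, 330°): beam 1 = 0.5774 ≠ 6.7293 ✗
  (6.5, 4.5, 105°): beam 1 = 1.5529 ≠ 6.7293 ✗
  (4.5, 5.5, 240°): beam 1 = 0.5774 ≠ 6.7293 ✗
  …
  (7.5, 7.5, 285°): r_1=6.7293, r_2=4.0415, r_3=0.5774, r_4=0.5176 — all match ✓
Only this pose fits every beam.

(x, y, θ) = (7.5, 7.5, 285°)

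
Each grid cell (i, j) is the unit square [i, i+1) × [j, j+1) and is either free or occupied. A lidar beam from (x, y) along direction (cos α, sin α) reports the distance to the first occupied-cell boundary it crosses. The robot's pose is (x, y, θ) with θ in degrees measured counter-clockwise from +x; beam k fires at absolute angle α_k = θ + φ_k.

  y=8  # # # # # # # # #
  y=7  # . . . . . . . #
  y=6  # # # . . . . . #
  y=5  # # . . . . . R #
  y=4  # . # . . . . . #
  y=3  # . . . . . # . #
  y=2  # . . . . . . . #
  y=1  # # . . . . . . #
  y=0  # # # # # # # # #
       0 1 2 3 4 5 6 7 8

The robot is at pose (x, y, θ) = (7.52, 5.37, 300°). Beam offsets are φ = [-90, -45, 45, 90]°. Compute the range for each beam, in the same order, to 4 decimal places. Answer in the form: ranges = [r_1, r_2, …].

ranges = [6.7400, 2.0091, 0.4969, 0.5543]

beam 1: φ=-90°, α=210°
  cosα=-0.8660 sinα=-0.5000 | (7,5) | tMaxX 0.6004 tMaxY 0.7400 | tΔX 1.1547 tΔY 2.0000
    t=0.6004 [x] (6,5)
    t=0.7400 [y] (6,4)
    t=1.7551 [x] (5,4)
    t=2.7400 [y] (5,3)
    t=2.9098 [x] (4,3)
    t=4.0645 [x] (3,3)
    t=4.7400 [y] (3,2)
    t=5.2192 [x] (2,2)
    t=6.3739 [x] (1,2)
    t=6.7400 [y] (1,1) — stop
  → r_1 = 6.7400
beam 2: φ=-45°, α=255°
  cosα=-0.2588 sinα=-0.9659 | (7,5) | tMaxX 2.0091 tMaxY 0.3831 | tΔX 3.8637 tΔY 1.0353
    t=0.3831 [y] (7,4)
    t=1.4183 [y] (7,3)
    t=2.0091 [x] (6,3) — stop
  → r_2 = 2.0091
beam 3: φ=45°, α=345°
  cosα=0.9659 sinα=-0.2588 | (7,5) | tMaxX 0.4969 tMaxY 1.4296 | tΔX 1.0353 tΔY 3.8637
    t=0.4969 [x] (8,5) — stop
  → r_3 = 0.4969
beam 4: φ=90°, α=30°
  cosα=0.8660 sinα=0.5000 | (7,5) | tMaxX 0.5543 tMaxY 1.2600 | tΔX 1.1547 tΔY 2.0000
    t=0.5543 [x] (8,5) — stop
  → r_4 = 0.5543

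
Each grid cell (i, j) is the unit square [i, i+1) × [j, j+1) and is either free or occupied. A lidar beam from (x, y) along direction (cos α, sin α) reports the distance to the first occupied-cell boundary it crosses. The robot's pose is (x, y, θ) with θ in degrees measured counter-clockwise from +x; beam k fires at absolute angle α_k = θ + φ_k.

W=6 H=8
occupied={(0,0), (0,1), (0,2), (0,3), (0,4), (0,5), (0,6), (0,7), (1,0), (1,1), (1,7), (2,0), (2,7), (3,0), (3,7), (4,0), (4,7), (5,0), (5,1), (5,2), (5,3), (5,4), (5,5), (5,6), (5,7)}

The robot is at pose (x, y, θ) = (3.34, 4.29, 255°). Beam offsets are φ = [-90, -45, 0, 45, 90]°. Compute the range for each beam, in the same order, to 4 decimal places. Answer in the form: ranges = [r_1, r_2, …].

beam 1: φ=-90°, α=165°
  d=(-0.9659,0.2588)  start (3,4)  tX=0.3520 tY=2.7432  stride 1/|dx|=1.0353 1/|dy|=3.8637
    cross x-line → (2,4), t=0.3520
    cross x-line → (1,4), t=1.3873
    cross x-line → (0,4), t=2.4225 (wall)
  → r_1 = 2.4225
beam 2: φ=-45°, α=210°
  d=(-0.8660,-0.5000)  start (3,4)  tX=0.3926 tY=0.5800  stride 1/|dx|=1.1547 1/|dy|=2.0000
    cross x-line → (2,4), t=0.3926
    cross y-line → (2,3), t=0.5800
    cross x-line → (1,3), t=1.5473
    cross y-line → (1,2), t=2.5800
    cross x-line → (0,2), t=2.7020 (wall)
  → r_2 = 2.7020
beam 3: φ=0°, α=255°
  d=(-0.2588,-0.9659)  start (3,4)  tX=1.3137 tY=0.3002  stride 1/|dx|=3.8637 1/|dy|=1.0353
    cross y-line → (3,3), t=0.3002
    cross x-line → (2,3), t=1.3137
    cross y-line → (2,2), t=1.3355
    cross y-line → (2,1), t=2.3708
    cross y-line → (2,0), t=3.4061 (wall)
  → r_3 = 3.4061
beam 4: φ=45°, α=300°
  d=(0.5000,-0.8660)  start (3,4)  tX=1.3200 tY=0.3349  stride 1/|dx|=2.0000 1/|dy|=1.1547
    cross y-line → (3,3), t=0.3349
    cross x-line → (4,3), t=1.3200
    cross y-line → (4,2), t=1.4896
    cross y-line → (4,1), t=2.6443
    cross x-line → (5,1), t=3.3200 (wall)
  → r_4 = 3.3200
beam 5: φ=90°, α=345°
  d=(0.9659,-0.2588)  start (3,4)  tX=0.6833 tY=1.1205  stride 1/|dx|=1.0353 1/|dy|=3.8637
    cross x-line → (4,4), t=0.6833
    cross y-line → (4,3), t=1.1205
    cross x-line → (5,3), t=1.7186 (wall)
  → r_5 = 1.7186

ranges = [2.4225, 2.7020, 3.4061, 3.3200, 1.7186]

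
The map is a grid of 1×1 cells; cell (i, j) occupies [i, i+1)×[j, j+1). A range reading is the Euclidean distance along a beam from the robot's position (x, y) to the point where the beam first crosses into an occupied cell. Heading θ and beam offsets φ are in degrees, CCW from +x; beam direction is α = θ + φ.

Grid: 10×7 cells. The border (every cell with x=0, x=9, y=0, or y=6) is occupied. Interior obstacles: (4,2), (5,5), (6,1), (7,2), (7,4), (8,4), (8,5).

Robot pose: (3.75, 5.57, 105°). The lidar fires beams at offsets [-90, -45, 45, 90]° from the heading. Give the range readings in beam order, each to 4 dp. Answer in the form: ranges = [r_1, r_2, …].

ranges = [1.2941, 0.4965, 0.8600, 2.8470]

beam 1: φ=-90°, α=15°
  dir = (cos 15°, sin 15°) = (0.9659, 0.2588); from cell (3,5)
  next x-line at t=0.2588, next y-line at t=1.6614; Δt_x=1.0353, Δt_y=3.8637
    x: enter (4,5) at t=0.2588
    x: enter (5,5) at t=1.2941 ← occupied
  → r_1 = 1.2941
beam 2: φ=-45°, α=60°
  dir = (cos 60°, sin 60°) = (0.5000, 0.8660); from cell (3,5)
  next x-line at t=0.5000, next y-line at t=0.4965; Δt_x=2.0000, Δt_y=1.1547
    y: enter (3,6) at t=0.4965 ← occupied
  → r_2 = 0.4965
beam 3: φ=45°, α=150°
  dir = (cos 150°, sin 150°) = (-0.8660, 0.5000); from cell (3,5)
  next x-line at t=0.8660, next y-line at t=0.8600; Δt_x=1.1547, Δt_y=2.0000
    y: enter (3,6) at t=0.8600 ← occupied
  → r_3 = 0.8600
beam 4: φ=90°, α=195°
  dir = (cos 195°, sin 195°) = (-0.9659, -0.2588); from cell (3,5)
  next x-line at t=0.7765, next y-line at t=2.2023; Δt_x=1.0353, Δt_y=3.8637
    x: enter (2,5) at t=0.7765
    x: enter (1,5) at t=1.8117
    y: enter (1,4) at t=2.2023
    x: enter (0,4) at t=2.8470 ← occupied
  → r_4 = 2.8470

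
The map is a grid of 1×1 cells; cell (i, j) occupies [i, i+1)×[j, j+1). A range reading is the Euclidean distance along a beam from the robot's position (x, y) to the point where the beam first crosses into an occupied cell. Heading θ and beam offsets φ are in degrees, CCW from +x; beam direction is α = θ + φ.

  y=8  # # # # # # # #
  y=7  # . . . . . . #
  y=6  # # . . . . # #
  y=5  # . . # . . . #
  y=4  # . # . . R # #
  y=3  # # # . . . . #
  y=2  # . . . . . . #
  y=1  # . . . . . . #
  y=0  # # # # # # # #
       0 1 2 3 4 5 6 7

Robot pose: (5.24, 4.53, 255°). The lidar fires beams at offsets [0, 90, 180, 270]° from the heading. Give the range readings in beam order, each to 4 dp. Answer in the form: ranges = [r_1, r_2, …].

beam 1: φ=0°, α=255°
  direction (-0.2588, -0.9659); cell (5,4); t to first gridline: x 0.9273, y 0.5487 (then +3.8637 / +1.0353)
    (5,3) via y @ 0.5487
    (4,3) via x @ 0.9273
    (4,2) via y @ 1.5840
    (4,1) via y @ 2.6192
    (4,0) via y @ 3.6545  # hit
  → r_1 = 3.6545
beam 2: φ=90°, α=345°
  direction (0.9659, -0.2588); cell (5,4); t to first gridline: x 0.7868, y 2.0478 (then +1.0353 / +3.8637)
    (6,4) via x @ 0.7868  # hit
  → r_2 = 0.7868
beam 3: φ=180°, α=75°
  direction (0.2588, 0.9659); cell (5,4); t to first gridline: x 2.9364, y 0.4866 (then +3.8637 / +1.0353)
    (5,5) via y @ 0.4866
    (5,6) via y @ 1.5219
    (5,7) via y @ 2.5571
    (6,7) via x @ 2.9364
    (6,8) via y @ 3.5924  # hit
  → r_3 = 3.5924
beam 4: φ=270°, α=165°
  direction (-0.9659, 0.2588); cell (5,4); t to first gridline: x 0.2485, y 1.8159 (then +1.0353 / +3.8637)
    (4,4) via x @ 0.2485
    (3,4) via x @ 1.2837
    (3,5) via y @ 1.8159  # hit
  → r_4 = 1.8159

ranges = [3.6545, 0.7868, 3.5924, 1.8159]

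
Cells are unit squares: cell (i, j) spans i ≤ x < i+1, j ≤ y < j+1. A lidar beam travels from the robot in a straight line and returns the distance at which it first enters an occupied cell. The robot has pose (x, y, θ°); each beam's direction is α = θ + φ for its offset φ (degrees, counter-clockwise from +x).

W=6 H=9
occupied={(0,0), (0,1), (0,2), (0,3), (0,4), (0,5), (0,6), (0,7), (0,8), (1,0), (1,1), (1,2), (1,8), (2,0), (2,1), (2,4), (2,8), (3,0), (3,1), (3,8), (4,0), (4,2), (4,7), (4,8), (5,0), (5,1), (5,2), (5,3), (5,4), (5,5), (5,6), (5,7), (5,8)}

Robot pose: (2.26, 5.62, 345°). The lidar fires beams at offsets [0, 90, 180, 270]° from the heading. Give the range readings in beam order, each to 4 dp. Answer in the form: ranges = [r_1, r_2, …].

beam 1: φ=0°, α=345°
  dir = (cos 345°, sin 345°) = (0.9659, -0.2588); from cell (2,5)
  next x-line at t=0.7661, next y-line at t=2.3955; Δt_x=1.0353, Δt_y=3.8637
    x: enter (3,5) at t=0.7661
    x: enter (4,5) at t=1.8014
    y: enter (4,4) at t=2.3955
    x: enter (5,4) at t=2.8367 ← occupied
  → r_1 = 2.8367
beam 2: φ=90°, α=75°
  dir = (cos 75°, sin 75°) = (0.2588, 0.9659); from cell (2,5)
  next x-line at t=2.8591, next y-line at t=0.3934; Δt_x=3.8637, Δt_y=1.0353
    y: enter (2,6) at t=0.3934
    y: enter (2,7) at t=1.4287
    y: enter (2,8) at t=2.4640 ← occupied
  → r_2 = 2.4640
beam 3: φ=180°, α=165°
  dir = (cos 165°, sin 165°) = (-0.9659, 0.2588); from cell (2,5)
  next x-line at t=0.2692, next y-line at t=1.4682; Δt_x=1.0353, Δt_y=3.8637
    x: enter (1,5) at t=0.2692
    x: enter (0,5) at t=1.3044 ← occupied
  → r_3 = 1.3044
beam 4: φ=270°, α=255°
  dir = (cos 255°, sin 255°) = (-0.2588, -0.9659); from cell (2,5)
  next x-line at t=1.0046, next y-line at t=0.6419; Δt_x=3.8637, Δt_y=1.0353
    y: enter (2,4) at t=0.6419 ← occupied
  → r_4 = 0.6419

ranges = [2.8367, 2.4640, 1.3044, 0.6419]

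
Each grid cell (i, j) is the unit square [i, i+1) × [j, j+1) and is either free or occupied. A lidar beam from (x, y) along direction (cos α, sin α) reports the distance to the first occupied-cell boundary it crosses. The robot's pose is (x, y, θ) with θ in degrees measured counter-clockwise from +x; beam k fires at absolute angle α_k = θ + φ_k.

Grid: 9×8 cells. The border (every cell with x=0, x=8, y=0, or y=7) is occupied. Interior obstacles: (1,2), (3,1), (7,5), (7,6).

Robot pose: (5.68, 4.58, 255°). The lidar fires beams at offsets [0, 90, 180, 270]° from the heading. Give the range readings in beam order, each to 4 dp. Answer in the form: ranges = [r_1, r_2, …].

beam 1: φ=0°, α=255°
  direction (-0.2588, -0.9659); cell (5,4); t to first gridline: x 2.6273, y 0.6005 (then +3.8637 / +1.0353)
    (5,3) via y @ 0.6005
    (5,2) via y @ 1.6357
    (4,2) via x @ 2.6273
    (4,1) via y @ 2.6710
    (4,0) via y @ 3.7063  # hit
  → r_1 = 3.7063
beam 2: φ=90°, α=345°
  direction (0.9659, -0.2588); cell (5,4); t to first gridline: x 0.3313, y 2.2409 (then +1.0353 / +3.8637)
    (6,4) via x @ 0.3313
    (7,4) via x @ 1.3666
    (7,3) via y @ 2.2409
    (8,3) via x @ 2.4018  # hit
  → r_2 = 2.4018
beam 3: φ=180°, α=75°
  direction (0.2588, 0.9659); cell (5,4); t to first gridline: x 1.2364, y 0.4348 (then +3.8637 / +1.0353)
    (5,5) via y @ 0.4348
    (6,5) via x @ 1.2364
    (6,6) via y @ 1.4701
    (6,7) via y @ 2.5054  # hit
  → r_3 = 2.5054
beam 4: φ=270°, α=165°
  direction (-0.9659, 0.2588); cell (5,4); t to first gridline: x 0.7040, y 1.6228 (then +1.0353 / +3.8637)
    (4,4) via x @ 0.7040
    (4,5) via y @ 1.6228
    (3,5) via x @ 1.7393
    (2,5) via x @ 2.7745
    (1,5) via x @ 3.8098
    (0,5) via x @ 4.8451  # hit
  → r_4 = 4.8451

ranges = [3.7063, 2.4018, 2.5054, 4.8451]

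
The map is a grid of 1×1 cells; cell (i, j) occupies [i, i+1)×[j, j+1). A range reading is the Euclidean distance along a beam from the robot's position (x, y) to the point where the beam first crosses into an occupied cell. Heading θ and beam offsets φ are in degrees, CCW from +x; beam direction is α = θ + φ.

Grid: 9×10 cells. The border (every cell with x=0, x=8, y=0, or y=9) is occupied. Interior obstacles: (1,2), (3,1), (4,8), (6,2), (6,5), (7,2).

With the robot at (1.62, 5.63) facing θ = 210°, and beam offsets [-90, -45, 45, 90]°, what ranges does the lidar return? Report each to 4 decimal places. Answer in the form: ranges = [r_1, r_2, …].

ranges = [1.2400, 0.6419, 2.3955, 4.1916]

beam 1: φ=-90°, α=120°
  cosα=-0.5000 sinα=0.8660 | (1,5) | tMaxX 1.2400 tMaxY 0.4272 | tΔX 2.0000 tΔY 1.1547
    t=0.4272 [y] (1,6)
    t=1.2400 [x] (0,6) — stop
  → r_1 = 1.2400
beam 2: φ=-45°, α=165°
  cosα=-0.9659 sinα=0.2588 | (1,5) | tMaxX 0.6419 tMaxY 1.4296 | tΔX 1.0353 tΔY 3.8637
    t=0.6419 [x] (0,5) — stop
  → r_2 = 0.6419
beam 3: φ=45°, α=255°
  cosα=-0.2588 sinα=-0.9659 | (1,5) | tMaxX 2.3955 tMaxY 0.6522 | tΔX 3.8637 tΔY 1.0353
    t=0.6522 [y] (1,4)
    t=1.6875 [y] (1,3)
    t=2.3955 [x] (0,3) — stop
  → r_3 = 2.3955
beam 4: φ=90°, α=300°
  cosα=0.5000 sinα=-0.8660 | (1,5) | tMaxX 0.7600 tMaxY 0.7275 | tΔX 2.0000 tΔY 1.1547
    t=0.7275 [y] (1,4)
    t=0.7600 [x] (2,4)
    t=1.8822 [y] (2,3)
    t=2.7600 [x] (3,3)
    t=3.0369 [y] (3,2)
    t=4.1916 [y] (3,1) — stop
  → r_4 = 4.1916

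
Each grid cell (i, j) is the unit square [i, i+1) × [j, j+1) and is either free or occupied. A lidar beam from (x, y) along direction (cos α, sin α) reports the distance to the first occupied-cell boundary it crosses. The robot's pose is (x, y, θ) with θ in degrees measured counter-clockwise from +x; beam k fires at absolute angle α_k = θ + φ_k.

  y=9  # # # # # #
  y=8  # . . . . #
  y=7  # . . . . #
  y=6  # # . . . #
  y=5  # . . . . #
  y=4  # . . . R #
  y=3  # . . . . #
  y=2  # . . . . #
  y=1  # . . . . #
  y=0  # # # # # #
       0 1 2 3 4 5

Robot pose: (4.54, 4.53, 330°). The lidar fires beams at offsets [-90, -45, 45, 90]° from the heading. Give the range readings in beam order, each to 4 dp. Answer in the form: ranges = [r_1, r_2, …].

beam 1: φ=-90°, α=240°
  cosα=-0.5000 sinα=-0.8660 | (4,4) | tMaxX 1.0800 tMaxY 0.6120 | tΔX 2.0000 tΔY 1.1547
    t=0.6120 [y] (4,3)
    t=1.0800 [x] (3,3)
    t=1.7667 [y] (3,2)
    t=2.9214 [y] (3,1)
    t=3.0800 [x] (2,1)
    t=4.0761 [y] (2,0) — stop
  → r_1 = 4.0761
beam 2: φ=-45°, α=285°
  cosα=0.2588 sinα=-0.9659 | (4,4) | tMaxX 1.7773 tMaxY 0.5487 | tΔX 3.8637 tΔY 1.0353
    t=0.5487 [y] (4,3)
    t=1.5840 [y] (4,2)
    t=1.7773 [x] (5,2) — stop
  → r_2 = 1.7773
beam 3: φ=45°, α=15°
  cosα=0.9659 sinα=0.2588 | (4,4) | tMaxX 0.4762 tMaxY 1.8159 | tΔX 1.0353 tΔY 3.8637
    t=0.4762 [x] (5,4) — stop
  → r_3 = 0.4762
beam 4: φ=90°, α=60°
  cosα=0.5000 sinα=0.8660 | (4,4) | tMaxX 0.9200 tMaxY 0.5427 | tΔX 2.0000 tΔY 1.1547
    t=0.5427 [y] (4,5)
    t=0.9200 [x] (5,5) — stop
  → r_4 = 0.9200

ranges = [4.0761, 1.7773, 0.4762, 0.9200]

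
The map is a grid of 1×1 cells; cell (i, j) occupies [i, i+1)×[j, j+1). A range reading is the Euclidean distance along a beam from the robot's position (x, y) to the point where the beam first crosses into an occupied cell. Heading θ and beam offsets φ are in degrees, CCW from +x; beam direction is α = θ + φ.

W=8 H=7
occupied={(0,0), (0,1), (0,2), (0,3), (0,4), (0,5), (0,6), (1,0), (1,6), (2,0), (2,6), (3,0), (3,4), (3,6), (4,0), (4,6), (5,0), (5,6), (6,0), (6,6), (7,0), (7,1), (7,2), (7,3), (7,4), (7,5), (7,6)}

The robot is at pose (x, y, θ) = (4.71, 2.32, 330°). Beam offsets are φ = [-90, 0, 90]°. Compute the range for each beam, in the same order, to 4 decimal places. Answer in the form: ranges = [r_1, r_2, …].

beam 1: φ=-90°, α=240°
  dir = (cos 240°, sin 240°) = (-0.5000, -0.8660); from cell (4,2)
  next x-line at t=1.4200, next y-line at t=0.3695; Δt_x=2.0000, Δt_y=1.1547
    y: enter (4,1) at t=0.3695
    x: enter (3,1) at t=1.4200
    y: enter (3,0) at t=1.5242 ← occupied
  → r_1 = 1.5242
beam 2: φ=0°, α=330°
  dir = (cos 330°, sin 330°) = (0.8660, -0.5000); from cell (4,2)
  next x-line at t=0.3349, next y-line at t=0.6400; Δt_x=1.1547, Δt_y=2.0000
    x: enter (5,2) at t=0.3349
    y: enter (5,1) at t=0.6400
    x: enter (6,1) at t=1.4896
    y: enter (6,0) at t=2.6400 ← occupied
  → r_2 = 2.6400
beam 3: φ=90°, α=60°
  dir = (cos 60°, sin 60°) = (0.5000, 0.8660); from cell (4,2)
  next x-line at t=0.5800, next y-line at t=0.7852; Δt_x=2.0000, Δt_y=1.1547
    x: enter (5,2) at t=0.5800
    y: enter (5,3) at t=0.7852
    y: enter (5,4) at t=1.9399
    x: enter (6,4) at t=2.5800
    y: enter (6,5) at t=3.0946
    y: enter (6,6) at t=4.2493 ← occupied
  → r_3 = 4.2493

ranges = [1.5242, 2.6400, 4.2493]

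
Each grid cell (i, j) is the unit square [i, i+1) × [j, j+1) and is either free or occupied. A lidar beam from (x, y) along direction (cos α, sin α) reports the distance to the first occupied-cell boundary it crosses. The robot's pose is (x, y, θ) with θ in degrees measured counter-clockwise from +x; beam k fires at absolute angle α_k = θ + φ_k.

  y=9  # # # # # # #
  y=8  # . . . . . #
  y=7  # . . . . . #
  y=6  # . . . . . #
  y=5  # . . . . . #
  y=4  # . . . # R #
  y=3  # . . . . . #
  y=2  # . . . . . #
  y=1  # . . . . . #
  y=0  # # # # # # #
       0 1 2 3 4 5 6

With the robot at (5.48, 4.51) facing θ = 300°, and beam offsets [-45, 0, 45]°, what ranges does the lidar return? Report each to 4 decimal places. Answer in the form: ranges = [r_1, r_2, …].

beam 1: φ=-45°, α=255°
  direction (-0.2588, -0.9659); cell (5,4); t to first gridline: x 1.8546, y 0.5280 (then +3.8637 / +1.0353)
    (5,3) via y @ 0.5280
    (5,2) via y @ 1.5633
    (4,2) via x @ 1.8546
    (4,1) via y @ 2.5985
    (4,0) via y @ 3.6338  # hit
  → r_1 = 3.6338
beam 2: φ=0°, α=300°
  direction (0.5000, -0.8660); cell (5,4); t to first gridline: x 1.0400, y 0.5889 (then +2.0000 / +1.1547)
    (5,3) via y @ 0.5889
    (6,3) via x @ 1.0400  # hit
  → r_2 = 1.0400
beam 3: φ=45°, α=345°
  direction (0.9659, -0.2588); cell (5,4); t to first gridline: x 0.5383, y 1.9705 (then +1.0353 / +3.8637)
    (6,4) via x @ 0.5383  # hit
  → r_3 = 0.5383

ranges = [3.6338, 1.0400, 0.5383]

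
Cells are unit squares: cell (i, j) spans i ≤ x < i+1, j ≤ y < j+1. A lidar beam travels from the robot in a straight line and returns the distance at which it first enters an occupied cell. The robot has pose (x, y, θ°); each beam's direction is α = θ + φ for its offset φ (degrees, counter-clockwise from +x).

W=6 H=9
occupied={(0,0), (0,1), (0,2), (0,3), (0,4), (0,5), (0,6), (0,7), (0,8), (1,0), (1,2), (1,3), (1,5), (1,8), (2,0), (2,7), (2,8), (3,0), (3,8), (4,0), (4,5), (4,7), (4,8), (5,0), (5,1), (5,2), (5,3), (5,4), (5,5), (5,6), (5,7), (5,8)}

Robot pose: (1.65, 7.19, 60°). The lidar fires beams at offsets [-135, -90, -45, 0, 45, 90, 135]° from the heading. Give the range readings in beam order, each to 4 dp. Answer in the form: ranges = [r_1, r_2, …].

ranges = [1.2320, 2.7135, 0.3623, 0.7000, 0.8386, 0.7506, 0.6729]

beam 1: φ=-135°, α=285°
  d=(0.2588,-0.9659)  start (1,7)  tX=1.3523 tY=0.1967  stride 1/|dx|=3.8637 1/|dy|=1.0353
    cross y-line → (1,6), t=0.1967
    cross y-line → (1,5), t=1.2320 (wall)
  → r_1 = 1.2320
beam 2: φ=-90°, α=330°
  d=(0.8660,-0.5000)  start (1,7)  tX=0.4041 tY=0.3800  stride 1/|dx|=1.1547 1/|dy|=2.0000
    cross y-line → (1,6), t=0.3800
    cross x-line → (2,6), t=0.4041
    cross x-line → (3,6), t=1.5588
    cross y-line → (3,5), t=2.3800
    cross x-line → (4,5), t=2.7135 (wall)
  → r_2 = 2.7135
beam 3: φ=-45°, α=15°
  d=(0.9659,0.2588)  start (1,7)  tX=0.3623 tY=3.1296  stride 1/|dx|=1.0353 1/|dy|=3.8637
    cross x-line → (2,7), t=0.3623 (wall)
  → r_3 = 0.3623
beam 4: φ=0°, α=60°
  d=(0.5000,0.8660)  start (1,7)  tX=0.7000 tY=0.9353  stride 1/|dx|=2.0000 1/|dy|=1.1547
    cross x-line → (2,7), t=0.7000 (wall)
  → r_4 = 0.7000
beam 5: φ=45°, α=105°
  d=(-0.2588,0.9659)  start (1,7)  tX=2.5114 tY=0.8386  stride 1/|dx|=3.8637 1/|dy|=1.0353
    cross y-line → (1,8), t=0.8386 (wall)
  → r_5 = 0.8386
beam 6: φ=90°, α=150°
  d=(-0.8660,0.5000)  start (1,7)  tX=0.7506 tY=1.6200  stride 1/|dx|=1.1547 1/|dy|=2.0000
    cross x-line → (0,7), t=0.7506 (wall)
  → r_6 = 0.7506
beam 7: φ=135°, α=195°
  d=(-0.9659,-0.2588)  start (1,7)  tX=0.6729 tY=0.7341  stride 1/|dx|=1.0353 1/|dy|=3.8637
    cross x-line → (0,7), t=0.6729 (wall)
  → r_7 = 0.6729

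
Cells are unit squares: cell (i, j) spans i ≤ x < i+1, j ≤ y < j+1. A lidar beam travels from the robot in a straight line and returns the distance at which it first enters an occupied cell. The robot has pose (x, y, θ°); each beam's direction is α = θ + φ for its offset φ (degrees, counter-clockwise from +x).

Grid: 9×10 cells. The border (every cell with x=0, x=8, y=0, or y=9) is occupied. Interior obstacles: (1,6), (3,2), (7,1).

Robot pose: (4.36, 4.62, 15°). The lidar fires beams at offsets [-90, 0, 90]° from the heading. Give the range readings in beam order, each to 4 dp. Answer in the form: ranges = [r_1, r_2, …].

beam 1: φ=-90°, α=285°
  d=(0.2588,-0.9659)  start (4,4)  tX=2.4728 tY=0.6419  stride 1/|dx|=3.8637 1/|dy|=1.0353
    cross y-line → (4,3), t=0.6419
    cross y-line → (4,2), t=1.6771
    cross x-line → (5,2), t=2.4728
    cross y-line → (5,1), t=2.7124
    cross y-line → (5,0), t=3.7477 (wall)
  → r_1 = 3.7477
beam 2: φ=0°, α=15°
  d=(0.9659,0.2588)  start (4,4)  tX=0.6626 tY=1.4682  stride 1/|dx|=1.0353 1/|dy|=3.8637
    cross x-line → (5,4), t=0.6626
    cross y-line → (5,5), t=1.4682
    cross x-line → (6,5), t=1.6979
    cross x-line → (7,5), t=2.7331
    cross x-line → (8,5), t=3.7684 (wall)
  → r_2 = 3.7684
beam 3: φ=90°, α=105°
  d=(-0.2588,0.9659)  start (4,4)  tX=1.3909 tY=0.3934  stride 1/|dx|=3.8637 1/|dy|=1.0353
    cross y-line → (4,5), t=0.3934
    cross x-line → (3,5), t=1.3909
    cross y-line → (3,6), t=1.4287
    cross y-line → (3,7), t=2.4640
    cross y-line → (3,8), t=3.4992
    cross y-line → (3,9), t=4.5345 (wall)
  → r_3 = 4.5345

ranges = [3.7477, 3.7684, 4.5345]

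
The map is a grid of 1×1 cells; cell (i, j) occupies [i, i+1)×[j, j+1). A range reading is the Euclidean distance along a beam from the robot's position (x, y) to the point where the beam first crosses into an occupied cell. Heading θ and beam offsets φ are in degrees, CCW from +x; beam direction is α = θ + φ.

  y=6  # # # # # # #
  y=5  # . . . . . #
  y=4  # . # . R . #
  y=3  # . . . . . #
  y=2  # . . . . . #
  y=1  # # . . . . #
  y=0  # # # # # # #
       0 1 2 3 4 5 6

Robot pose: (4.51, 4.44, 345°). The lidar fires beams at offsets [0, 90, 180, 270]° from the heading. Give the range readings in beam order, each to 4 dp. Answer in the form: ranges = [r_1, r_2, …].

ranges = [1.5426, 1.6150, 1.5633, 3.5614]

beam 1: φ=0°, α=345°
  direction (0.9659, -0.2588); cell (4,4); t to first gridline: x 0.5073, y 1.7000 (then +1.0353 / +3.8637)
    (5,4) via x @ 0.5073
    (6,4) via x @ 1.5426  # hit
  → r_1 = 1.5426
beam 2: φ=90°, α=75°
  direction (0.2588, 0.9659); cell (4,4); t to first gridline: x 1.8932, y 0.5798 (then +3.8637 / +1.0353)
    (4,5) via y @ 0.5798
    (4,6) via y @ 1.6150  # hit
  → r_2 = 1.6150
beam 3: φ=180°, α=165°
  direction (-0.9659, 0.2588); cell (4,4); t to first gridline: x 0.5280, y 2.1637 (then +1.0353 / +3.8637)
    (3,4) via x @ 0.5280
    (2,4) via x @ 1.5633  # hit
  → r_3 = 1.5633
beam 4: φ=270°, α=255°
  direction (-0.2588, -0.9659); cell (4,4); t to first gridline: x 1.9705, y 0.4555 (then +3.8637 / +1.0353)
    (4,3) via y @ 0.4555
    (4,2) via y @ 1.4908
    (3,2) via x @ 1.9705
    (3,1) via y @ 2.5261
    (3,0) via y @ 3.5614  # hit
  → r_4 = 3.5614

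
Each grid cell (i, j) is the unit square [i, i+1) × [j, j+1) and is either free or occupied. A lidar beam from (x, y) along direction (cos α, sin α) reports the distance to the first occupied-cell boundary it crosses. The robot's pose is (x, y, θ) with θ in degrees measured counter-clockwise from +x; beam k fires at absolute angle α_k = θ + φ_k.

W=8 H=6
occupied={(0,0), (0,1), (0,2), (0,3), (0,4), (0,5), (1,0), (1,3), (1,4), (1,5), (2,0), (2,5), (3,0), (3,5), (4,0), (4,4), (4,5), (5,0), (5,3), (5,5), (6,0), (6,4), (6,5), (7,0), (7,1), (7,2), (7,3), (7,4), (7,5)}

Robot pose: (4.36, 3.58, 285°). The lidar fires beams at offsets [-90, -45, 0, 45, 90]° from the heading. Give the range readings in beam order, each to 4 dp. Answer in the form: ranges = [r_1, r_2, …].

ranges = [3.4785, 2.9791, 2.6710, 0.7390, 0.6626]

beam 1: φ=-90°, α=195°
  d=(-0.9659,-0.2588)  start (4,3)  tX=0.3727 tY=2.2409  stride 1/|dx|=1.0353 1/|dy|=3.8637
    cross x-line → (3,3), t=0.3727
    cross x-line → (2,3), t=1.4080
    cross y-line → (2,2), t=2.2409
    cross x-line → (1,2), t=2.4433
    cross x-line → (0,2), t=3.4785 (wall)
  → r_1 = 3.4785
beam 2: φ=-45°, α=240°
  d=(-0.5000,-0.8660)  start (4,3)  tX=0.7200 tY=0.6697  stride 1/|dx|=2.0000 1/|dy|=1.1547
    cross y-line → (4,2), t=0.6697
    cross x-line → (3,2), t=0.7200
    cross y-line → (3,1), t=1.8244
    cross x-line → (2,1), t=2.7200
    cross y-line → (2,0), t=2.9791 (wall)
  → r_2 = 2.9791
beam 3: φ=0°, α=285°
  d=(0.2588,-0.9659)  start (4,3)  tX=2.4728 tY=0.6005  stride 1/|dx|=3.8637 1/|dy|=1.0353
    cross y-line → (4,2), t=0.6005
    cross y-line → (4,1), t=1.6357
    cross x-line → (5,1), t=2.4728
    cross y-line → (5,0), t=2.6710 (wall)
  → r_3 = 2.6710
beam 4: φ=45°, α=330°
  d=(0.8660,-0.5000)  start (4,3)  tX=0.7390 tY=1.1600  stride 1/|dx|=1.1547 1/|dy|=2.0000
    cross x-line → (5,3), t=0.7390 (wall)
  → r_4 = 0.7390
beam 5: φ=90°, α=15°
  d=(0.9659,0.2588)  start (4,3)  tX=0.6626 tY=1.6228  stride 1/|dx|=1.0353 1/|dy|=3.8637
    cross x-line → (5,3), t=0.6626 (wall)
  → r_5 = 0.6626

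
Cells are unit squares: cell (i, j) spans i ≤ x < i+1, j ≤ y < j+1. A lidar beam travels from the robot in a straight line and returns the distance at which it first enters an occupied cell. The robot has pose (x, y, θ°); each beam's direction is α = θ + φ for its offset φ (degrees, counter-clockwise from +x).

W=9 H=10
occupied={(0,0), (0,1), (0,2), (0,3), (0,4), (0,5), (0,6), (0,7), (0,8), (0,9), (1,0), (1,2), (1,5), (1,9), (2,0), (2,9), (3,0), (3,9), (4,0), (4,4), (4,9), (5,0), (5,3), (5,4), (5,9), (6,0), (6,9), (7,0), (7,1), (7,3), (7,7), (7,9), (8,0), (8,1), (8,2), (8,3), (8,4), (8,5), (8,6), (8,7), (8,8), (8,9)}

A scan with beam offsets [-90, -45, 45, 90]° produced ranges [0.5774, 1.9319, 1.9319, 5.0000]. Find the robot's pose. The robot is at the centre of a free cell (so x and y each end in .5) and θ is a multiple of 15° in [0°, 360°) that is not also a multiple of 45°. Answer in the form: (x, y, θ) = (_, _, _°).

Candidates: 48 free-cell centres × 16 headings = 768 poses. Raycast each; keep the one whose scan matches to 4 dp.
  (6.5, 2.5, 30°): beam 1 = 1.0000 ≠ 0.5774 ✗
  (4.5, 2.5, 345°): beam 1 = 1.5529 ≠ 0.5774 ✗
  (2.5, 6.5, 210°): beam 1 = 2.8868 ≠ 0.5774 ✗
  (2.5, 4.5, 210°): beam 1 = 1.0000 ≠ 0.5774 ✗
  …
  (4.5, 1.5, 30°): r_1=0.5774, r_2=1.9319, r_3=1.9319, r_4=5.0000 — all match ✓
Unique over the lattice → pose = (4.5, 1.5, 30°).

(x, y, θ) = (4.5, 1.5, 30°)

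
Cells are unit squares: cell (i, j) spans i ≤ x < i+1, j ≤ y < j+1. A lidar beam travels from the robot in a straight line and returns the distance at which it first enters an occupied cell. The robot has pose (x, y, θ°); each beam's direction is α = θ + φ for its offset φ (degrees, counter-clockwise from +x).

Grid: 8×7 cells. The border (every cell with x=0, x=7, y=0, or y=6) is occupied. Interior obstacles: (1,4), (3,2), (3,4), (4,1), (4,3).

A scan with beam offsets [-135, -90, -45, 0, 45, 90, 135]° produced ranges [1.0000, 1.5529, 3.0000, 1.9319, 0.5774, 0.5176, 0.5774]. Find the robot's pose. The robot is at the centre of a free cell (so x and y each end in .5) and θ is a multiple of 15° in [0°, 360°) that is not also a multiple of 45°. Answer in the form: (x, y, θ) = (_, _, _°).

(x, y, θ) = (5.5, 1.5, 105°)

Enumerate (i+0.5, j+0.5, θ) over the 25 free cells and 16 admissible headings. For each, cast all 7 beams and compare to the given ranges.
  (3.5, 5.5, 150°): beam 1 = 1.9319 ≠ 1.0000 ✗
  (1.5, 5.5, 330°): beam 1 = 0.5176 ≠ 1.0000 ✗
  (2.5, 4.5, 150°): beam 1 = 0.5176 ≠ 1.0000 ✗
  (3.5, 5.5, 255°): beam 1 = 0.5774 ≠ 1.0000 ✗
  …
  (5.5, 1.5, 105°): r_1=1.0000, r_2=1.5529, r_3=3.0000, r_4=1.9319, r_5=0.5774, r_6=0.5176, r_7=0.5774 — all match ✓
Unique over the lattice → pose = (5.5, 1.5, 105°).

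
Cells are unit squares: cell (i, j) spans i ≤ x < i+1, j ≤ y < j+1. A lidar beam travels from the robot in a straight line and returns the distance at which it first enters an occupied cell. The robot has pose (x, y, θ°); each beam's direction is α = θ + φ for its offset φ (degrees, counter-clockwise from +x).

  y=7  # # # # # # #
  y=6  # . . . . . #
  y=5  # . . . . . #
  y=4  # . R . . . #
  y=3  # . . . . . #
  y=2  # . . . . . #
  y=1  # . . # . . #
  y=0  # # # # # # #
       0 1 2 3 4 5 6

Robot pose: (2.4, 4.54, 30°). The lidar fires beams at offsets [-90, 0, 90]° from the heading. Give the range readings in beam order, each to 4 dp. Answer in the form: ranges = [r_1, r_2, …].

beam 1: φ=-90°, α=300°
  d=(0.5000,-0.8660)  start (2,4)  tX=1.2000 tY=0.6235  stride 1/|dx|=2.0000 1/|dy|=1.1547
    cross y-line → (2,3), t=0.6235
    cross x-line → (3,3), t=1.2000
    cross y-line → (3,2), t=1.7782
    cross y-line → (3,1), t=2.9329 (wall)
  → r_1 = 2.9329
beam 2: φ=0°, α=30°
  d=(0.8660,0.5000)  start (2,4)  tX=0.6928 tY=0.9200  stride 1/|dx|=1.1547 1/|dy|=2.0000
    cross x-line → (3,4), t=0.6928
    cross y-line → (3,5), t=0.9200
    cross x-line → (4,5), t=1.8475
    cross y-line → (4,6), t=2.9200
    cross x-line → (5,6), t=3.0022
    cross x-line → (6,6), t=4.1569 (wall)
  → r_2 = 4.1569
beam 3: φ=90°, α=120°
  d=(-0.5000,0.8660)  start (2,4)  tX=0.8000 tY=0.5312  stride 1/|dx|=2.0000 1/|dy|=1.1547
    cross y-line → (2,5), t=0.5312
    cross x-line → (1,5), t=0.8000
    cross y-line → (1,6), t=1.6859
    cross x-line → (0,6), t=2.8000 (wall)
  → r_3 = 2.8000

ranges = [2.9329, 4.1569, 2.8000]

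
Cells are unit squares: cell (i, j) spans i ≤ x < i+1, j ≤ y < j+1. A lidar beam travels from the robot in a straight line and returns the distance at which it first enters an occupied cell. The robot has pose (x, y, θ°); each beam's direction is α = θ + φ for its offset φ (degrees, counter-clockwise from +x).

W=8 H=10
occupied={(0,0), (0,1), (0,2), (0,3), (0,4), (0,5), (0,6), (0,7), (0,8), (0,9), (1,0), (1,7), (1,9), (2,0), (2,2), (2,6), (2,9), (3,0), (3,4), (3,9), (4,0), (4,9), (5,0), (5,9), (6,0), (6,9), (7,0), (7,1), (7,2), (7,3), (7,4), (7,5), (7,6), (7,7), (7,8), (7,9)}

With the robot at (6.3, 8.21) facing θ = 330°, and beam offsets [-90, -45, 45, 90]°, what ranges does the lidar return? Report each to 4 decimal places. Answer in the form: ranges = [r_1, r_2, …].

beam 1: φ=-90°, α=240°
  cosα=-0.5000 sinα=-0.8660 | (6,8) | tMaxX 0.6000 tMaxY 0.2425 | tΔX 2.0000 tΔY 1.1547
    t=0.2425 [y] (6,7)
    t=0.6000 [x] (5,7)
    t=1.3972 [y] (5,6)
    t=2.5519 [y] (5,5)
    t=2.6000 [x] (4,5)
    t=3.7066 [y] (4,4)
    t=4.6000 [x] (3,4) — stop
  → r_1 = 4.6000
beam 2: φ=-45°, α=285°
  cosα=0.2588 sinα=-0.9659 | (6,8) | tMaxX 2.7046 tMaxY 0.2174 | tΔX 3.8637 tΔY 1.0353
    t=0.2174 [y] (6,7)
    t=1.2527 [y] (6,6)
    t=2.2880 [y] (6,5)
    t=2.7046 [x] (7,5) — stop
  → r_2 = 2.7046
beam 3: φ=45°, α=15°
  cosα=0.9659 sinα=0.2588 | (6,8) | tMaxX 0.7247 tMaxY 3.0523 | tΔX 1.0353 tΔY 3.8637
    t=0.7247 [x] (7,8) — stop
  → r_3 = 0.7247
beam 4: φ=90°, α=60°
  cosα=0.5000 sinα=0.8660 | (6,8) | tMaxX 1.4000 tMaxY 0.9122 | tΔX 2.0000 tΔY 1.1547
    t=0.9122 [y] (6,9) — stop
  → r_4 = 0.9122

ranges = [4.6000, 2.7046, 0.7247, 0.9122]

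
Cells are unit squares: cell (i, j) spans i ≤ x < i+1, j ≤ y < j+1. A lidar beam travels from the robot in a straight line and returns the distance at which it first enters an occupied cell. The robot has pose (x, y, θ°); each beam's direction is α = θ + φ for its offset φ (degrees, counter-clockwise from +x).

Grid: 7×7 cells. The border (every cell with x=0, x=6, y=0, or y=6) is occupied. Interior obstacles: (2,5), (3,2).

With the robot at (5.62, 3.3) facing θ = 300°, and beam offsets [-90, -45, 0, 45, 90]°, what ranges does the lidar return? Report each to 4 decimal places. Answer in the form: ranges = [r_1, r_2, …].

beam 1: φ=-90°, α=210°
  dir = (cos 210°, sin 210°) = (-0.8660, -0.5000); from cell (5,3)
  next x-line at t=0.7159, next y-line at t=0.6000; Δt_x=1.1547, Δt_y=2.0000
    y: enter (5,2) at t=0.6000
    x: enter (4,2) at t=0.7159
    x: enter (3,2) at t=1.8706 ← occupied
  → r_1 = 1.8706
beam 2: φ=-45°, α=255°
  dir = (cos 255°, sin 255°) = (-0.2588, -0.9659); from cell (5,3)
  next x-line at t=2.3955, next y-line at t=0.3106; Δt_x=3.8637, Δt_y=1.0353
    y: enter (5,2) at t=0.3106
    y: enter (5,1) at t=1.3459
    y: enter (5,0) at t=2.3811 ← occupied
  → r_2 = 2.3811
beam 3: φ=0°, α=300°
  dir = (cos 300°, sin 300°) = (0.5000, -0.8660); from cell (5,3)
  next x-line at t=0.7600, next y-line at t=0.3464; Δt_x=2.0000, Δt_y=1.1547
    y: enter (5,2) at t=0.3464
    x: enter (6,2) at t=0.7600 ← occupied
  → r_3 = 0.7600
beam 4: φ=45°, α=345°
  dir = (cos 345°, sin 345°) = (0.9659, -0.2588); from cell (5,3)
  next x-line at t=0.3934, next y-line at t=1.1591; Δt_x=1.0353, Δt_y=3.8637
    x: enter (6,3) at t=0.3934 ← occupied
  → r_4 = 0.3934
beam 5: φ=90°, α=30°
  dir = (cos 30°, sin 30°) = (0.8660, 0.5000); from cell (5,3)
  next x-line at t=0.4388, next y-line at t=1.4000; Δt_x=1.1547, Δt_y=2.0000
    x: enter (6,3) at t=0.4388 ← occupied
  → r_5 = 0.4388

ranges = [1.8706, 2.3811, 0.7600, 0.3934, 0.4388]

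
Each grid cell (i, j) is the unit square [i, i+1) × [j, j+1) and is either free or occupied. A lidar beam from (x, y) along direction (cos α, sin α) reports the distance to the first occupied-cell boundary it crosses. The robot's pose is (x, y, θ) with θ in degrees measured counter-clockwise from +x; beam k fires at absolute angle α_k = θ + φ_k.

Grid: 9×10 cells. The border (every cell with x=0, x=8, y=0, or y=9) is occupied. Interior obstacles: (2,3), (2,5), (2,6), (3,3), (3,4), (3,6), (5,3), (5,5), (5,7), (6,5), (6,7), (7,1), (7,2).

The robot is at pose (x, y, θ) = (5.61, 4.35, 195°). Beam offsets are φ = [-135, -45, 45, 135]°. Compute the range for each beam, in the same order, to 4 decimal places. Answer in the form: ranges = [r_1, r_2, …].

ranges = [0.7506, 3.0138, 0.4041, 2.7000]

beam 1: φ=-135°, α=60°
  cosα=0.5000 sinα=0.8660 | (5,4) | tMaxX 0.7800 tMaxY 0.7506 | tΔX 2.0000 tΔY 1.1547
    t=0.7506 [y] (5,5) — stop
  → r_1 = 0.7506
beam 2: φ=-45°, α=150°
  cosα=-0.8660 sinα=0.5000 | (5,4) | tMaxX 0.7044 tMaxY 1.3000 | tΔX 1.1547 tΔY 2.0000
    t=0.7044 [x] (4,4)
    t=1.3000 [y] (4,5)
    t=1.8591 [x] (3,5)
    t=3.0138 [x] (2,5) — stop
  → r_2 = 3.0138
beam 3: φ=45°, α=240°
  cosα=-0.5000 sinα=-0.8660 | (5,4) | tMaxX 1.2200 tMaxY 0.4041 | tΔX 2.0000 tΔY 1.1547
    t=0.4041 [y] (5,3) — stop
  → r_3 = 0.4041
beam 4: φ=135°, α=330°
  cosα=0.8660 sinα=-0.5000 | (5,4) | tMaxX 0.4503 tMaxY 0.7000 | tΔX 1.1547 tΔY 2.0000
    t=0.4503 [x] (6,4)
    t=0.7000 [y] (6,3)
    t=1.6050 [x] (7,3)
    t=2.7000 [y] (7,2) — stop
  → r_4 = 2.7000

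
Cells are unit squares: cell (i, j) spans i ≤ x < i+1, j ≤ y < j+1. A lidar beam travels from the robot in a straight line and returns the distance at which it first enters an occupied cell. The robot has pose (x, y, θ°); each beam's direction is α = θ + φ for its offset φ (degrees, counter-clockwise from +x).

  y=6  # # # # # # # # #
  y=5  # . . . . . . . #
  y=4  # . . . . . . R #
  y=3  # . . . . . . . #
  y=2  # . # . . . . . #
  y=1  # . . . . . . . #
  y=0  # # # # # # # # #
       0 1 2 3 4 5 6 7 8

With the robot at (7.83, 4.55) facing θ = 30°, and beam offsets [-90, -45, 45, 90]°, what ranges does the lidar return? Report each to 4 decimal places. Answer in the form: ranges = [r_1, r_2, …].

ranges = [0.3400, 0.1760, 0.6568, 1.6743]

beam 1: φ=-90°, α=300°
  cosα=0.5000 sinα=-0.8660 | (7,4) | tMaxX 0.3400 tMaxY 0.6351 | tΔX 2.0000 tΔY 1.1547
    t=0.3400 [x] (8,4) — stop
  → r_1 = 0.3400
beam 2: φ=-45°, α=345°
  cosα=0.9659 sinα=-0.2588 | (7,4) | tMaxX 0.1760 tMaxY 2.1250 | tΔX 1.0353 tΔY 3.8637
    t=0.1760 [x] (8,4) — stop
  → r_2 = 0.1760
beam 3: φ=45°, α=75°
  cosα=0.2588 sinα=0.9659 | (7,4) | tMaxX 0.6568 tMaxY 0.4659 | tΔX 3.8637 tΔY 1.0353
    t=0.4659 [y] (7,5)
    t=0.6568 [x] (8,5) — stop
  → r_3 = 0.6568
beam 4: φ=90°, α=120°
  cosα=-0.5000 sinα=0.8660 | (7,4) | tMaxX 1.6600 tMaxY 0.5196 | tΔX 2.0000 tΔY 1.1547
    t=0.5196 [y] (7,5)
    t=1.6600 [x] (6,5)
    t=1.6743 [y] (6,6) — stop
  → r_4 = 1.6743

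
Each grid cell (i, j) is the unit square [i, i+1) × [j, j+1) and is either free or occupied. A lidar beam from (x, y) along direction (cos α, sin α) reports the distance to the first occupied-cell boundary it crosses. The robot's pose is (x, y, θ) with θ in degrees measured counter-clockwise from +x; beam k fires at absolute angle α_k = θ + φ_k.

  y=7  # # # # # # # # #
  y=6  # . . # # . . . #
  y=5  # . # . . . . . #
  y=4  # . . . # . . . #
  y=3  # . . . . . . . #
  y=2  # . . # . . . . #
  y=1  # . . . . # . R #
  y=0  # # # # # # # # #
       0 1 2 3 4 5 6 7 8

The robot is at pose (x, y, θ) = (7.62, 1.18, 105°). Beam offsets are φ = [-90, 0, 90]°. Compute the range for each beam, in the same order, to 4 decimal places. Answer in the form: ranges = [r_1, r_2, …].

ranges = [0.3934, 6.0253, 0.6955]

beam 1: φ=-90°, α=15°
  dir = (cos 15°, sin 15°) = (0.9659, 0.2588); from cell (7,1)
  next x-line at t=0.3934, next y-line at t=3.1682; Δt_x=1.0353, Δt_y=3.8637
    x: enter (8,1) at t=0.3934 ← occupied
  → r_1 = 0.3934
beam 2: φ=0°, α=105°
  dir = (cos 105°, sin 105°) = (-0.2588, 0.9659); from cell (7,1)
  next x-line at t=2.3955, next y-line at t=0.8489; Δt_x=3.8637, Δt_y=1.0353
    y: enter (7,2) at t=0.8489
    y: enter (7,3) at t=1.8842
    x: enter (6,3) at t=2.3955
    y: enter (6,4) at t=2.9195
    y: enter (6,5) at t=3.9548
    y: enter (6,6) at t=4.9900
    y: enter (6,7) at t=6.0253 ← occupied
  → r_2 = 6.0253
beam 3: φ=90°, α=195°
  dir = (cos 195°, sin 195°) = (-0.9659, -0.2588); from cell (7,1)
  next x-line at t=0.6419, next y-line at t=0.6955; Δt_x=1.0353, Δt_y=3.8637
    x: enter (6,1) at t=0.6419
    y: enter (6,0) at t=0.6955 ← occupied
  → r_3 = 0.6955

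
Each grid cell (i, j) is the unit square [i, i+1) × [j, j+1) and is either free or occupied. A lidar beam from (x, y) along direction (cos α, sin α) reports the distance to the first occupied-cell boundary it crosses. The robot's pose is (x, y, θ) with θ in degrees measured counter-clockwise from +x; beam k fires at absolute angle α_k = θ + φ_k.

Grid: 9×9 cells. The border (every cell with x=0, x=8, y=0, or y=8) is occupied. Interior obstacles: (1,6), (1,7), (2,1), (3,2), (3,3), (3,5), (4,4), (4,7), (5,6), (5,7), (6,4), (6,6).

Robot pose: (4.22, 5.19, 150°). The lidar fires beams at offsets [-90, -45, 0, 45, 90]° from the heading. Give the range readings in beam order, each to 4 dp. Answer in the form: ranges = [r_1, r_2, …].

ranges = [1.5600, 2.9091, 0.2540, 0.2278, 0.2194]

beam 1: φ=-90°, α=60°
  cosα=0.5000 sinα=0.8660 | (4,5) | tMaxX 1.5600 tMaxY 0.9353 | tΔX 2.0000 tΔY 1.1547
    t=0.9353 [y] (4,6)
    t=1.5600 [x] (5,6) — stop
  → r_1 = 1.5600
beam 2: φ=-45°, α=105°
  cosα=-0.2588 sinα=0.9659 | (4,5) | tMaxX 0.8500 tMaxY 0.8386 | tΔX 3.8637 tΔY 1.0353
    t=0.8386 [y] (4,6)
    t=0.8500 [x] (3,6)
    t=1.8738 [y] (3,7)
    t=2.9091 [y] (3,8) — stop
  → r_2 = 2.9091
beam 3: φ=0°, α=150°
  cosα=-0.8660 sinα=0.5000 | (4,5) | tMaxX 0.2540 tMaxY 1.6200 | tΔX 1.1547 tΔY 2.0000
    t=0.2540 [x] (3,5) — stop
  → r_3 = 0.2540
beam 4: φ=45°, α=195°
  cosα=-0.9659 sinα=-0.2588 | (4,5) | tMaxX 0.2278 tMaxY 0.7341 | tΔX 1.0353 tΔY 3.8637
    t=0.2278 [x] (3,5) — stop
  → r_4 = 0.2278
beam 5: φ=90°, α=240°
  cosα=-0.5000 sinα=-0.8660 | (4,5) | tMaxX 0.4400 tMaxY 0.2194 | tΔX 2.0000 tΔY 1.1547
    t=0.2194 [y] (4,4) — stop
  → r_5 = 0.2194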